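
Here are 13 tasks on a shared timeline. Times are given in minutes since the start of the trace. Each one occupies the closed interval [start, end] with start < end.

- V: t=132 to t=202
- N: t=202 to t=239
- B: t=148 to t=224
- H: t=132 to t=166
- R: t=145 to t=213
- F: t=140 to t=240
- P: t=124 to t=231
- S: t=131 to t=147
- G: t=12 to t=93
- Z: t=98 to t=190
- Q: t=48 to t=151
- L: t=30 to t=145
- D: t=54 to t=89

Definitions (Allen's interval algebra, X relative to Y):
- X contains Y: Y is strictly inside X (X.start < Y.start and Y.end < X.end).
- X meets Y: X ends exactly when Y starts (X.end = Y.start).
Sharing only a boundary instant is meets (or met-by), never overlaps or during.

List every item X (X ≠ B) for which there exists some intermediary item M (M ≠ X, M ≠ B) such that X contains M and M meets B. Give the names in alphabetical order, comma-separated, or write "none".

Target B = [t=148, t=224].
Intermediaries M with M meets B: none.
Union: none.

none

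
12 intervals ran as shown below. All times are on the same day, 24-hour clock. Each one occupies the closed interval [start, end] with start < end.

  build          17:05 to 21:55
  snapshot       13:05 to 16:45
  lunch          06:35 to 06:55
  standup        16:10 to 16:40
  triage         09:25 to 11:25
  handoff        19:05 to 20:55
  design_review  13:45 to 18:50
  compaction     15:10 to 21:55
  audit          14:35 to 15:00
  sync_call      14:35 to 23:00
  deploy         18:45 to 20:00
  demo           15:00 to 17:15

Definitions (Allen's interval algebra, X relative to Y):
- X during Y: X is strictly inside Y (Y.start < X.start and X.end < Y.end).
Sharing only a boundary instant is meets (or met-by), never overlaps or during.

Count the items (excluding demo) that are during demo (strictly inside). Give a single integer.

1

Target demo = [15:00, 17:15].
audit [14:35, 15:00] → meets → no.
build [17:05, 21:55] → overlapped-by → no.
compaction [15:10, 21:55] → overlapped-by → no.
deploy [18:45, 20:00] → after → no.
design_review [13:45, 18:50] → contains → no.
handoff [19:05, 20:55] → after → no.
lunch [06:35, 06:55] → before → no.
snapshot [13:05, 16:45] → overlaps → no.
standup [16:10, 16:40] → during → counts.
sync_call [14:35, 23:00] → contains → no.
triage [09:25, 11:25] → before → no.
Total: 1.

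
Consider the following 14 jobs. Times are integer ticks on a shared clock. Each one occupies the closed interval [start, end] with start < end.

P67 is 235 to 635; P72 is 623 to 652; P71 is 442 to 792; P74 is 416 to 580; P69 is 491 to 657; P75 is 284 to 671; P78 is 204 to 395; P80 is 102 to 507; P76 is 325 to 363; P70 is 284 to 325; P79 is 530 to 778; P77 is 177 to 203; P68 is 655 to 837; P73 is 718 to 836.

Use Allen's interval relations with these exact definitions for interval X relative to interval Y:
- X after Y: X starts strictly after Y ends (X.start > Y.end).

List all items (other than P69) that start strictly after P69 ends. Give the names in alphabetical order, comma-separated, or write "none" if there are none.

Target P69 = [491, 657].
P67 [235, 635] → overlaps → no.
P68 [655, 837] → overlapped-by → no.
P70 [284, 325] → before → no.
P71 [442, 792] → contains → no.
P72 [623, 652] → during → no.
P73 [718, 836] → after → yes.
P74 [416, 580] → overlaps → no.
P75 [284, 671] → contains → no.
P76 [325, 363] → before → no.
P77 [177, 203] → before → no.
P78 [204, 395] → before → no.
P79 [530, 778] → overlapped-by → no.
P80 [102, 507] → overlaps → no.
Result: P73.

P73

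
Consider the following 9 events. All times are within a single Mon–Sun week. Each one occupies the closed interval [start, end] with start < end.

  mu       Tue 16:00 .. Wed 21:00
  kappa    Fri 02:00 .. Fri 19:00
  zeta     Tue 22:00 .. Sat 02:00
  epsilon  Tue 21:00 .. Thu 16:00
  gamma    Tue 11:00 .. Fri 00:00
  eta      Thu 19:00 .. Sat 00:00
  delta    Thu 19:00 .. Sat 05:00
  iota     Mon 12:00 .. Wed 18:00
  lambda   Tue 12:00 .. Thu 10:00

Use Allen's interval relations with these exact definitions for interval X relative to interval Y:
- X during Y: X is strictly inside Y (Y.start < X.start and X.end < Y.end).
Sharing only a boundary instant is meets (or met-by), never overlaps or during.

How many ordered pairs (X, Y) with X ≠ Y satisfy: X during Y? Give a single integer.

8

Checking all 72 ordered pairs for relation 'during'; matching pairs in alphabetical order:
(epsilon, gamma): epsilon during gamma ✓
(eta, zeta): eta during zeta ✓
(kappa, delta): kappa during delta ✓
(kappa, eta): kappa during eta ✓
(kappa, zeta): kappa during zeta ✓
(lambda, gamma): lambda during gamma ✓
(mu, gamma): mu during gamma ✓
(mu, lambda): mu during lambda ✓
Count: 8.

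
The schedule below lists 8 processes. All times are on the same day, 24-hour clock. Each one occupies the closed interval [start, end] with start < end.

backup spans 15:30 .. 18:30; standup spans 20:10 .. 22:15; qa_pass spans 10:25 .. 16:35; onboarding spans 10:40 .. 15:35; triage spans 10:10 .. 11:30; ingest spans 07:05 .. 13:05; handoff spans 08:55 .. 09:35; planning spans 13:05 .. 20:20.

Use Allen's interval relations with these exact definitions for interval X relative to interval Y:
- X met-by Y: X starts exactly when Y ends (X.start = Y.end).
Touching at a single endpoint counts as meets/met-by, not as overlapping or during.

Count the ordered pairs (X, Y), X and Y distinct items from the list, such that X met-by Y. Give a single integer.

Checking all 56 ordered pairs for relation 'met-by'; matching pairs in alphabetical order:
(planning, ingest): planning met-by ingest ✓
Count: 1.

1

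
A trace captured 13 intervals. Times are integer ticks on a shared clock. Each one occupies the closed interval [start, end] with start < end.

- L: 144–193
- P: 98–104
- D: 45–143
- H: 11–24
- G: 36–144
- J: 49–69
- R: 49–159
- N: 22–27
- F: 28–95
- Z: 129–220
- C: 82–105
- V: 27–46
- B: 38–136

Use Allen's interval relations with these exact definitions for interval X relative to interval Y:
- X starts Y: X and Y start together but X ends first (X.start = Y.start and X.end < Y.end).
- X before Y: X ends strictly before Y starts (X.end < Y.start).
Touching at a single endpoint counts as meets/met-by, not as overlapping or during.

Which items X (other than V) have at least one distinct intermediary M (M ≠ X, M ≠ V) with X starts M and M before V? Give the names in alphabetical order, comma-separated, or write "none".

Target V = [27, 46].
Intermediaries M with M before V: H.
Via H — items with X starts H: none.
Union: none.

none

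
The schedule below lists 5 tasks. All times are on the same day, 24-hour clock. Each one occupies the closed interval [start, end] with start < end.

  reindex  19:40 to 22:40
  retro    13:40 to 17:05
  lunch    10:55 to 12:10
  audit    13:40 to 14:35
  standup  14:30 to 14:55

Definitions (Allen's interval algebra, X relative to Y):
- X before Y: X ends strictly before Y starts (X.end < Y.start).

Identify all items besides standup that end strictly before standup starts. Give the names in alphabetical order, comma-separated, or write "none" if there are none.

lunch

Target standup = [14:30, 14:55].
audit [13:40, 14:35] → overlaps → no.
lunch [10:55, 12:10] → before → yes.
reindex [19:40, 22:40] → after → no.
retro [13:40, 17:05] → contains → no.
Result: lunch.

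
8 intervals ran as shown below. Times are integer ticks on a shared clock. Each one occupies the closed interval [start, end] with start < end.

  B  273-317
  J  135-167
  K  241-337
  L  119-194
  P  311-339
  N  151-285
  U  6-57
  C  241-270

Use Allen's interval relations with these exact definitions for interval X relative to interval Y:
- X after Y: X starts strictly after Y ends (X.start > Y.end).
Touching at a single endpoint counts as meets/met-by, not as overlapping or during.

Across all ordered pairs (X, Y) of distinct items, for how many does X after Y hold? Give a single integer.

Checking all 56 ordered pairs for relation 'after'; matching pairs in alphabetical order:
(B, C): B after C ✓
(B, J): B after J ✓
(B, L): B after L ✓
(B, U): B after U ✓
(C, J): C after J ✓
(C, L): C after L ✓
(C, U): C after U ✓
(J, U): J after U ✓
(K, J): K after J ✓
(K, L): K after L ✓
(K, U): K after U ✓
(L, U): L after U ✓
(N, U): N after U ✓
(P, C): P after C ✓
(P, J): P after J ✓
(P, L): P after L ✓
(P, N): P after N ✓
(P, U): P after U ✓
Count: 18.

18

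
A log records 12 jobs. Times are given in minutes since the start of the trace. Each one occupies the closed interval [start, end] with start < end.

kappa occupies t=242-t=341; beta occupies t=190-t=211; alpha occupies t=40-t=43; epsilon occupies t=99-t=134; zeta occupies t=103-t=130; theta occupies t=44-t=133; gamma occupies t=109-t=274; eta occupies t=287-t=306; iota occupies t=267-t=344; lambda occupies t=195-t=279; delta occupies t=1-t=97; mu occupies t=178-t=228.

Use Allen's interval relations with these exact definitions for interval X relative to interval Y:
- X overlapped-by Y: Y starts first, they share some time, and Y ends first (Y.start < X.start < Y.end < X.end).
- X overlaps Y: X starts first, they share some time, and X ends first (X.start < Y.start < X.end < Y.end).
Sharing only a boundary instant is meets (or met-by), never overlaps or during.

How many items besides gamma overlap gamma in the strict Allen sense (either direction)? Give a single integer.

Target gamma = [t=109, t=274].
alpha [t=40, t=43] → before → no.
beta [t=190, t=211] → during → no.
delta [t=1, t=97] → before → no.
epsilon [t=99, t=134] → overlaps → counts.
eta [t=287, t=306] → after → no.
iota [t=267, t=344] → overlapped-by → counts.
kappa [t=242, t=341] → overlapped-by → counts.
lambda [t=195, t=279] → overlapped-by → counts.
mu [t=178, t=228] → during → no.
theta [t=44, t=133] → overlaps → counts.
zeta [t=103, t=130] → overlaps → counts.
Total: 6.

6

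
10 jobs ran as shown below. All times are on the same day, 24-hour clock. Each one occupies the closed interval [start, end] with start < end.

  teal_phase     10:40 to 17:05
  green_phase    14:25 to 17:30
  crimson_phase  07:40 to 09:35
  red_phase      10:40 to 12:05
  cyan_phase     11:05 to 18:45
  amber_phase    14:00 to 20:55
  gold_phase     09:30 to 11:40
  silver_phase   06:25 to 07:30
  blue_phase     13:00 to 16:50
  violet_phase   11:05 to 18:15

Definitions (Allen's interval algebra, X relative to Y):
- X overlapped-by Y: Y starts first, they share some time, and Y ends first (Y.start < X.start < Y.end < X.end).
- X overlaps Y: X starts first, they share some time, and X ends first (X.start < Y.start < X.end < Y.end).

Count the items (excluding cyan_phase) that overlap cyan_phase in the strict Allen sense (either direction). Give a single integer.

Target cyan_phase = [11:05, 18:45].
amber_phase [14:00, 20:55] → overlapped-by → counts.
blue_phase [13:00, 16:50] → during → no.
crimson_phase [07:40, 09:35] → before → no.
gold_phase [09:30, 11:40] → overlaps → counts.
green_phase [14:25, 17:30] → during → no.
red_phase [10:40, 12:05] → overlaps → counts.
silver_phase [06:25, 07:30] → before → no.
teal_phase [10:40, 17:05] → overlaps → counts.
violet_phase [11:05, 18:15] → starts → no.
Total: 4.

4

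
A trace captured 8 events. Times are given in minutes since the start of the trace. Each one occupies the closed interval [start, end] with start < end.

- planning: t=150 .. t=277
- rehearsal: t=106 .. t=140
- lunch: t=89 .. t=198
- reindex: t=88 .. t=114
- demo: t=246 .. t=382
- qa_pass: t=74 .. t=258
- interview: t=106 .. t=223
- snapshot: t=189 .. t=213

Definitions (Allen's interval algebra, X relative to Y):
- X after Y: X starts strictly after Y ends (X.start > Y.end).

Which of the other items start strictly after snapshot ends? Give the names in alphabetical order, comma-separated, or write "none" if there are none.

demo

Target snapshot = [t=189, t=213].
demo [t=246, t=382] → after → yes.
interview [t=106, t=223] → contains → no.
lunch [t=89, t=198] → overlaps → no.
planning [t=150, t=277] → contains → no.
qa_pass [t=74, t=258] → contains → no.
rehearsal [t=106, t=140] → before → no.
reindex [t=88, t=114] → before → no.
Result: demo.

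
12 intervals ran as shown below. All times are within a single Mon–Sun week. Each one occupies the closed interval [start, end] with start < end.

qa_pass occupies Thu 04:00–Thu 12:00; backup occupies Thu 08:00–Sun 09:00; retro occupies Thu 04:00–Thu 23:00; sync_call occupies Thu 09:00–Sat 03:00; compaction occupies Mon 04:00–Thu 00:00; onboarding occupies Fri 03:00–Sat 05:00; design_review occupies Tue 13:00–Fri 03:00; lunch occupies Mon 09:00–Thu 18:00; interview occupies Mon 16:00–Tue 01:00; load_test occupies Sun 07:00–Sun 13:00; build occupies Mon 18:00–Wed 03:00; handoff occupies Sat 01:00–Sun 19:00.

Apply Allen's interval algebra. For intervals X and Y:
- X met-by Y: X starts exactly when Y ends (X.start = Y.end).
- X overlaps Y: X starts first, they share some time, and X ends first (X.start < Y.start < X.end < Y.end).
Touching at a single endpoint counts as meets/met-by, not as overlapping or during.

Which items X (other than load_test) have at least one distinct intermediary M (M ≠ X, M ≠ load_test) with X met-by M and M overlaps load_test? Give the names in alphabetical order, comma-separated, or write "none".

Target load_test = [Sun 07:00, Sun 13:00].
Intermediaries M with M overlaps load_test: backup.
Via backup — items with X met-by backup: none.
Union: none.

none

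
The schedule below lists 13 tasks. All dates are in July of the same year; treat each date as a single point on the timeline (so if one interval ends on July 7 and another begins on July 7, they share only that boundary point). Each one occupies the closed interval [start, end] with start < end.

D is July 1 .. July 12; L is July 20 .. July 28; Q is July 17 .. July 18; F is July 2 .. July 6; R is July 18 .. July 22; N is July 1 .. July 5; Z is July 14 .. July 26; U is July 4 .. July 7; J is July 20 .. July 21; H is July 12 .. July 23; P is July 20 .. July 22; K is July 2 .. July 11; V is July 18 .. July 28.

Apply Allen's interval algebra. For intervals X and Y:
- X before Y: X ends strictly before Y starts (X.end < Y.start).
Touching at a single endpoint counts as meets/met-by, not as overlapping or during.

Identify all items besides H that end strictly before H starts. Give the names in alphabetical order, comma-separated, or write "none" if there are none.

F, K, N, U

Target H = [July 12, July 23].
D [July 1, July 12] → meets → no.
F [July 2, July 6] → before → yes.
J [July 20, July 21] → during → no.
K [July 2, July 11] → before → yes.
L [July 20, July 28] → overlapped-by → no.
N [July 1, July 5] → before → yes.
P [July 20, July 22] → during → no.
Q [July 17, July 18] → during → no.
R [July 18, July 22] → during → no.
U [July 4, July 7] → before → yes.
V [July 18, July 28] → overlapped-by → no.
Z [July 14, July 26] → overlapped-by → no.
Result: F, K, N, U.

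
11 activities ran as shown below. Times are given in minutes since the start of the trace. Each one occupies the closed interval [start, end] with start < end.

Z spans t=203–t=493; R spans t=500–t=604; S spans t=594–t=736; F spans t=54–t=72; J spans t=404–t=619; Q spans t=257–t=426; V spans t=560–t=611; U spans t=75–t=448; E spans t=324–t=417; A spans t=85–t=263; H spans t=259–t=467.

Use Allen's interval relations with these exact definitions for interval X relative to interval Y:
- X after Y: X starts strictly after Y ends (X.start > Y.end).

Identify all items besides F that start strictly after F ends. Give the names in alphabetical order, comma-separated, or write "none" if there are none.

Target F = [t=54, t=72].
A [t=85, t=263] → after → yes.
E [t=324, t=417] → after → yes.
H [t=259, t=467] → after → yes.
J [t=404, t=619] → after → yes.
Q [t=257, t=426] → after → yes.
R [t=500, t=604] → after → yes.
S [t=594, t=736] → after → yes.
U [t=75, t=448] → after → yes.
V [t=560, t=611] → after → yes.
Z [t=203, t=493] → after → yes.
Result: A, E, H, J, Q, R, S, U, V, Z.

A, E, H, J, Q, R, S, U, V, Z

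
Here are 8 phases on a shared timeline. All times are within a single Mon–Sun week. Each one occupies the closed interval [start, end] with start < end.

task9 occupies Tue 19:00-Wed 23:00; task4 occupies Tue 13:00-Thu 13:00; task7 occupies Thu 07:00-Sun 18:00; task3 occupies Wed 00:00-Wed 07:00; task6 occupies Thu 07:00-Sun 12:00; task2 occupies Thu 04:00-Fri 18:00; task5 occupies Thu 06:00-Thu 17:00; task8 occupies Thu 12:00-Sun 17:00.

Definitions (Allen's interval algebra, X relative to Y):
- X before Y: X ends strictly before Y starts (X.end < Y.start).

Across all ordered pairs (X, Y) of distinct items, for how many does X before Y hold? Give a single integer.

Checking all 56 ordered pairs for relation 'before'; matching pairs in alphabetical order:
(task3, task2): task3 before task2 ✓
(task3, task5): task3 before task5 ✓
(task3, task6): task3 before task6 ✓
(task3, task7): task3 before task7 ✓
(task3, task8): task3 before task8 ✓
(task9, task2): task9 before task2 ✓
(task9, task5): task9 before task5 ✓
(task9, task6): task9 before task6 ✓
(task9, task7): task9 before task7 ✓
(task9, task8): task9 before task8 ✓
Count: 10.

10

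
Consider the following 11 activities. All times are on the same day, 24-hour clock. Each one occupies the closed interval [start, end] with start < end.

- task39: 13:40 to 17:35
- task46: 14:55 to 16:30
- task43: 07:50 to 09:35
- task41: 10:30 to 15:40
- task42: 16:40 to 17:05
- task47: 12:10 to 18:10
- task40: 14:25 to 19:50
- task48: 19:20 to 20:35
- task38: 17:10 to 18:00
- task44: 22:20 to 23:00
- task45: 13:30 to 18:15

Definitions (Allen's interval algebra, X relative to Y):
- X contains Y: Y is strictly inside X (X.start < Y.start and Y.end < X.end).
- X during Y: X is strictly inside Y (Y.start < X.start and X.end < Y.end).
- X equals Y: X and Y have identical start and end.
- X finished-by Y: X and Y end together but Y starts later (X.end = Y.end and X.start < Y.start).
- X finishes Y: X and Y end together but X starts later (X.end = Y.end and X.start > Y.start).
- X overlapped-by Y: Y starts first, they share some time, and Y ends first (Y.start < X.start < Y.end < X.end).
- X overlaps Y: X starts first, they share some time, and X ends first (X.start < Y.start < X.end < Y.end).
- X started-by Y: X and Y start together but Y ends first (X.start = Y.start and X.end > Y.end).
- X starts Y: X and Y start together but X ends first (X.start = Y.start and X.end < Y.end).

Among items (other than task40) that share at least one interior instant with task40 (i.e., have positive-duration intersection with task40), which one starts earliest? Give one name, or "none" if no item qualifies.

Target task40 = [14:25, 19:50].
task38 [17:10, 18:00] → during → candidate.
task39 [13:40, 17:35] → overlaps → candidate.
task41 [10:30, 15:40] → overlaps → candidate.
task42 [16:40, 17:05] → during → candidate.
task43 [07:50, 09:35] → before → excluded.
task44 [22:20, 23:00] → after → excluded.
task45 [13:30, 18:15] → overlaps → candidate.
task46 [14:55, 16:30] → during → candidate.
task47 [12:10, 18:10] → overlaps → candidate.
task48 [19:20, 20:35] → overlapped-by → candidate.
Among candidates, earliest start is 10:30 → task41.

task41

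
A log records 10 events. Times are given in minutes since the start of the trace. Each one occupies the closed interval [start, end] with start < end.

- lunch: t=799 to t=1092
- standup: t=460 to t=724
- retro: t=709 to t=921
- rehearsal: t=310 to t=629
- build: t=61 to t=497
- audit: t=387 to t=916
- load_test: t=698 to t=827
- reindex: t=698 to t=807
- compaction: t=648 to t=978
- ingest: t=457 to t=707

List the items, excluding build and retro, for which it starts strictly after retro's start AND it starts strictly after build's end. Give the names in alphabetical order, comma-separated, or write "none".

lunch

Conditions: its start is strictly after retro's start (X.start > t=709) AND its start is strictly after build's end (X.start > t=497).
audit: start t=387 > t=709? ✗; start t=387 > t=497? ✗ → no.
compaction: start t=648 > t=709? ✗; start t=648 > t=497? ✓ → no.
ingest: start t=457 > t=709? ✗; start t=457 > t=497? ✗ → no.
load_test: start t=698 > t=709? ✗; start t=698 > t=497? ✓ → no.
lunch: start t=799 > t=709? ✓; start t=799 > t=497? ✓ → yes.
rehearsal: start t=310 > t=709? ✗; start t=310 > t=497? ✗ → no.
reindex: start t=698 > t=709? ✗; start t=698 > t=497? ✓ → no.
standup: start t=460 > t=709? ✗; start t=460 > t=497? ✗ → no.
Result: lunch.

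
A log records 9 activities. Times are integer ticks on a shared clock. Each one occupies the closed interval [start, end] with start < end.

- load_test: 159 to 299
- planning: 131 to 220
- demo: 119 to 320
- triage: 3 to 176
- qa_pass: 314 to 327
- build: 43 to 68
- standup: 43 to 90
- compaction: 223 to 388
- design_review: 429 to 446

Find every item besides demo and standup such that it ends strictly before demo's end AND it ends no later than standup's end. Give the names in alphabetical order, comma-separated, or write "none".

build

Conditions: its end is strictly before demo's end (X.end < 320) AND its end is no later than standup's end (X.end <= 90).
build: end 68 < 320? ✓; end 68 <= 90? ✓ → yes.
compaction: end 388 < 320? ✗; end 388 <= 90? ✗ → no.
design_review: end 446 < 320? ✗; end 446 <= 90? ✗ → no.
load_test: end 299 < 320? ✓; end 299 <= 90? ✗ → no.
planning: end 220 < 320? ✓; end 220 <= 90? ✗ → no.
qa_pass: end 327 < 320? ✗; end 327 <= 90? ✗ → no.
triage: end 176 < 320? ✓; end 176 <= 90? ✗ → no.
Result: build.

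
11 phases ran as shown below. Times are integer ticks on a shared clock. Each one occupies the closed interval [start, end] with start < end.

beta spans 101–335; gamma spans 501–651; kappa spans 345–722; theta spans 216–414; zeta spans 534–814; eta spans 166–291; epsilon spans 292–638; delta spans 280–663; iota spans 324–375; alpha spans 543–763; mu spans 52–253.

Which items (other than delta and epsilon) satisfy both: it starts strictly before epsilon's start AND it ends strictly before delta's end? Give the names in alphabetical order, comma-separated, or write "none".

Conditions: its start is strictly before epsilon's start (X.start < 292) AND its end is strictly before delta's end (X.end < 663).
alpha: start 543 < 292? ✗; end 763 < 663? ✗ → no.
beta: start 101 < 292? ✓; end 335 < 663? ✓ → yes.
eta: start 166 < 292? ✓; end 291 < 663? ✓ → yes.
gamma: start 501 < 292? ✗; end 651 < 663? ✓ → no.
iota: start 324 < 292? ✗; end 375 < 663? ✓ → no.
kappa: start 345 < 292? ✗; end 722 < 663? ✗ → no.
mu: start 52 < 292? ✓; end 253 < 663? ✓ → yes.
theta: start 216 < 292? ✓; end 414 < 663? ✓ → yes.
zeta: start 534 < 292? ✗; end 814 < 663? ✗ → no.
Result: beta, eta, mu, theta.

beta, eta, mu, theta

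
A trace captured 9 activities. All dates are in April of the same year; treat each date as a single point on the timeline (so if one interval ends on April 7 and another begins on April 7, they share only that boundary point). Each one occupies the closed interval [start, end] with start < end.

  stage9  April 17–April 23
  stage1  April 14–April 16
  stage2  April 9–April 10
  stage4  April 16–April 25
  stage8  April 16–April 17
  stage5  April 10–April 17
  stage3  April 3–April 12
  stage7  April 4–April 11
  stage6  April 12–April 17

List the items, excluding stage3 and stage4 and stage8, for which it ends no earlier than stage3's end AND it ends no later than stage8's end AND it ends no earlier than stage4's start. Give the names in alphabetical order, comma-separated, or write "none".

stage1, stage5, stage6

Conditions: its end is no earlier than stage3's end (X.end >= April 12) AND its end is no later than stage8's end (X.end <= April 17) AND its end is no earlier than stage4's start (X.end >= April 16).
stage1: end April 16 >= April 12? ✓; end April 16 <= April 17? ✓; end April 16 >= April 16? ✓ → yes.
stage2: end April 10 >= April 12? ✗; end April 10 <= April 17? ✓; end April 10 >= April 16? ✗ → no.
stage5: end April 17 >= April 12? ✓; end April 17 <= April 17? ✓; end April 17 >= April 16? ✓ → yes.
stage6: end April 17 >= April 12? ✓; end April 17 <= April 17? ✓; end April 17 >= April 16? ✓ → yes.
stage7: end April 11 >= April 12? ✗; end April 11 <= April 17? ✓; end April 11 >= April 16? ✗ → no.
stage9: end April 23 >= April 12? ✓; end April 23 <= April 17? ✗; end April 23 >= April 16? ✓ → no.
Result: stage1, stage5, stage6.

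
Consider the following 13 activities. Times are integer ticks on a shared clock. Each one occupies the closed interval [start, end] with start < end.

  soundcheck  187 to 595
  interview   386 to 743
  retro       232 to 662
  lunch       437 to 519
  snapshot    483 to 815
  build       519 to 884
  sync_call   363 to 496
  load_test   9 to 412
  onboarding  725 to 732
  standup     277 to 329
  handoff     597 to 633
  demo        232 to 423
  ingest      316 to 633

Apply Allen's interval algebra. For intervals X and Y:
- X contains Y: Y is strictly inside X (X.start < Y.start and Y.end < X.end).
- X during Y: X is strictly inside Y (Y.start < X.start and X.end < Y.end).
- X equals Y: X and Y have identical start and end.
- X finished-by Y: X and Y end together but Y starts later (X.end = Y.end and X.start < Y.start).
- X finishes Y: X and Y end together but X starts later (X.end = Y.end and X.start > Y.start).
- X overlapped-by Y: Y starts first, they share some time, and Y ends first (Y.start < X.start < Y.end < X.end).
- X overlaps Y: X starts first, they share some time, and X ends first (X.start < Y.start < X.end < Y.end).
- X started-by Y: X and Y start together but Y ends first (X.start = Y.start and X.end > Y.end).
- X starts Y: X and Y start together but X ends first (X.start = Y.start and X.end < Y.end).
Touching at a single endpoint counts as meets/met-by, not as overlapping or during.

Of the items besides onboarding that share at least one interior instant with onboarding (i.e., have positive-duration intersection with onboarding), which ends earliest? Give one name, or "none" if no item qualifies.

Target onboarding = [725, 732].
build [519, 884] → contains → candidate.
demo [232, 423] → before → excluded.
handoff [597, 633] → before → excluded.
ingest [316, 633] → before → excluded.
interview [386, 743] → contains → candidate.
load_test [9, 412] → before → excluded.
lunch [437, 519] → before → excluded.
retro [232, 662] → before → excluded.
snapshot [483, 815] → contains → candidate.
soundcheck [187, 595] → before → excluded.
standup [277, 329] → before → excluded.
sync_call [363, 496] → before → excluded.
Among candidates, earliest end is 743 → interview.

interview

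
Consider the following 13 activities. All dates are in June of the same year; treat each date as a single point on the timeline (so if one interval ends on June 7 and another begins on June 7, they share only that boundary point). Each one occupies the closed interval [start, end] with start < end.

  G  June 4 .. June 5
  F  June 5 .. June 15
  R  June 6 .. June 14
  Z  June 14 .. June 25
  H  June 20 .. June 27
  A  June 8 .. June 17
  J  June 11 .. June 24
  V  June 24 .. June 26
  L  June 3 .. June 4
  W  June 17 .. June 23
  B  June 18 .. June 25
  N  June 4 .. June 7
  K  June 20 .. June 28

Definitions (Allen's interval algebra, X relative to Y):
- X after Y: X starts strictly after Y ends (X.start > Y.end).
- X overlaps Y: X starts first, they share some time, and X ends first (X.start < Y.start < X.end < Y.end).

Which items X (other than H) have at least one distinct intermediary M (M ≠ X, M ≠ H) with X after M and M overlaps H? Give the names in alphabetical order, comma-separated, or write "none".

V

Target H = [June 20, June 27].
Intermediaries M with M overlaps H: B, J, W, Z.
Via B — items with X after B: none.
Via J — items with X after J: none.
Via W — items with X after W: V.
Via Z — items with X after Z: none.
Union: V.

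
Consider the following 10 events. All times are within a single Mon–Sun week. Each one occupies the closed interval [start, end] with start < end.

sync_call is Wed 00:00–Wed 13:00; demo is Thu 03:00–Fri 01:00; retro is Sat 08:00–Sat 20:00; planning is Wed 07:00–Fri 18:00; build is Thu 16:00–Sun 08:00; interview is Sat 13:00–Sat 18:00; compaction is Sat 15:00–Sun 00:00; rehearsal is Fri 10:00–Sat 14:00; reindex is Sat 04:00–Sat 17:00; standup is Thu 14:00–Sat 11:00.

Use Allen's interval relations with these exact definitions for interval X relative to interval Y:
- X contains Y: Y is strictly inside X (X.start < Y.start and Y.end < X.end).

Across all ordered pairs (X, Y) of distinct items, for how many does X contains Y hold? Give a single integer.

Checking all 90 ordered pairs for relation 'contains'; matching pairs in alphabetical order:
(build, compaction): build contains compaction ✓
(build, interview): build contains interview ✓
(build, rehearsal): build contains rehearsal ✓
(build, reindex): build contains reindex ✓
(build, retro): build contains retro ✓
(planning, demo): planning contains demo ✓
(retro, interview): retro contains interview ✓
Count: 7.

7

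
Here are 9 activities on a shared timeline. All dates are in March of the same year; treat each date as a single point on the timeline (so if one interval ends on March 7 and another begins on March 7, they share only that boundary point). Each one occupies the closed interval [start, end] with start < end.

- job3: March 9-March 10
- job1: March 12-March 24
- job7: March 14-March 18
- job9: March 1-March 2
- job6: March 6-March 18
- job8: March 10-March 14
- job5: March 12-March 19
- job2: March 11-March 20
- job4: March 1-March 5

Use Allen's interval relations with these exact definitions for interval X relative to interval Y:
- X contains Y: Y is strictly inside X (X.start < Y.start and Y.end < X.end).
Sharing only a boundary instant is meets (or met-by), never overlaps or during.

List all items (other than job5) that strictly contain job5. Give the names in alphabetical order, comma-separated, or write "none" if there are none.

job2

Target job5 = [March 12, March 19].
job1 [March 12, March 24] → started-by → no.
job2 [March 11, March 20] → contains → yes.
job3 [March 9, March 10] → before → no.
job4 [March 1, March 5] → before → no.
job6 [March 6, March 18] → overlaps → no.
job7 [March 14, March 18] → during → no.
job8 [March 10, March 14] → overlaps → no.
job9 [March 1, March 2] → before → no.
Result: job2.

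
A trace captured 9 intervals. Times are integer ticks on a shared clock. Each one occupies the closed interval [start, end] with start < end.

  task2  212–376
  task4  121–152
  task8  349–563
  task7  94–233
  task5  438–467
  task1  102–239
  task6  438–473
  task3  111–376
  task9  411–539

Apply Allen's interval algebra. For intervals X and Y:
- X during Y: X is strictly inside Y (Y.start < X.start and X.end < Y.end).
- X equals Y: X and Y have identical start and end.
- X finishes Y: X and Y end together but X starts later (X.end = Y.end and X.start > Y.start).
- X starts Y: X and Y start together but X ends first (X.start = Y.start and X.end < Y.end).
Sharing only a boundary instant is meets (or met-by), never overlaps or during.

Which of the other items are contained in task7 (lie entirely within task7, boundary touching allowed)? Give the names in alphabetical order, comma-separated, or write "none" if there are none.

task4

Target task7 = [94, 233].
task1 [102, 239] → overlapped-by → no.
task2 [212, 376] → overlapped-by → no.
task3 [111, 376] → overlapped-by → no.
task4 [121, 152] → during → yes.
task5 [438, 467] → after → no.
task6 [438, 473] → after → no.
task8 [349, 563] → after → no.
task9 [411, 539] → after → no.
Result: task4.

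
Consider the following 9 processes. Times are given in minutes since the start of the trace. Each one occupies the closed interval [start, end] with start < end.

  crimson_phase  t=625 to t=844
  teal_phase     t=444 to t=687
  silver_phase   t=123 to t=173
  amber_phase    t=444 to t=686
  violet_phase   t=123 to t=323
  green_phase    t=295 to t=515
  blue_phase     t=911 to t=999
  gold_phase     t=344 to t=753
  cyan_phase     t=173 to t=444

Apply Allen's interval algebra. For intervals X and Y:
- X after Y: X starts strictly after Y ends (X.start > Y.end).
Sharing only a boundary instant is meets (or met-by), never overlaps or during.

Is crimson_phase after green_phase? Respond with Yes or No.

crimson_phase = [t=625, t=844], green_phase = [t=295, t=515].
Actual relation of crimson_phase to green_phase: after.
Asked whether 'after' holds → Yes.

Yes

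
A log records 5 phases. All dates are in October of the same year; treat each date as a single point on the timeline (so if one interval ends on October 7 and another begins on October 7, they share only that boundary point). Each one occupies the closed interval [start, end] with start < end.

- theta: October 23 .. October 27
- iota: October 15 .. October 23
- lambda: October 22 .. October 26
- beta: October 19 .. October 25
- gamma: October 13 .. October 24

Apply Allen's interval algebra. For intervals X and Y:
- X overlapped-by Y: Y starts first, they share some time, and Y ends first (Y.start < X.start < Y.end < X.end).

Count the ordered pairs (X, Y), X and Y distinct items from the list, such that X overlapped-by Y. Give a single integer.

8

Checking all 20 ordered pairs for relation 'overlapped-by'; matching pairs in alphabetical order:
(beta, gamma): beta overlapped-by gamma ✓
(beta, iota): beta overlapped-by iota ✓
(lambda, beta): lambda overlapped-by beta ✓
(lambda, gamma): lambda overlapped-by gamma ✓
(lambda, iota): lambda overlapped-by iota ✓
(theta, beta): theta overlapped-by beta ✓
(theta, gamma): theta overlapped-by gamma ✓
(theta, lambda): theta overlapped-by lambda ✓
Count: 8.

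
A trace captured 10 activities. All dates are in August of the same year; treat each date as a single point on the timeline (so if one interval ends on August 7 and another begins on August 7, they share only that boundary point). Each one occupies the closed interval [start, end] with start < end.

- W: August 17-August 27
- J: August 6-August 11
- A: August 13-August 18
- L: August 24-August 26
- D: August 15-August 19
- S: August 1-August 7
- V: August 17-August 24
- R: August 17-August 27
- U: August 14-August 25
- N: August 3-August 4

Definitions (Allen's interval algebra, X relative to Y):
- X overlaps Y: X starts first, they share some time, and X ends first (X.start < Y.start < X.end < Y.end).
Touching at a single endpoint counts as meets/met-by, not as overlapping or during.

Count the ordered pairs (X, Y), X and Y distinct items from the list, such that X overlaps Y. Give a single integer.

12

Checking all 90 ordered pairs for relation 'overlaps'; matching pairs in alphabetical order:
(A, D): A overlaps D ✓
(A, R): A overlaps R ✓
(A, U): A overlaps U ✓
(A, V): A overlaps V ✓
(A, W): A overlaps W ✓
(D, R): D overlaps R ✓
(D, V): D overlaps V ✓
(D, W): D overlaps W ✓
(S, J): S overlaps J ✓
(U, L): U overlaps L ✓
(U, R): U overlaps R ✓
(U, W): U overlaps W ✓
Count: 12.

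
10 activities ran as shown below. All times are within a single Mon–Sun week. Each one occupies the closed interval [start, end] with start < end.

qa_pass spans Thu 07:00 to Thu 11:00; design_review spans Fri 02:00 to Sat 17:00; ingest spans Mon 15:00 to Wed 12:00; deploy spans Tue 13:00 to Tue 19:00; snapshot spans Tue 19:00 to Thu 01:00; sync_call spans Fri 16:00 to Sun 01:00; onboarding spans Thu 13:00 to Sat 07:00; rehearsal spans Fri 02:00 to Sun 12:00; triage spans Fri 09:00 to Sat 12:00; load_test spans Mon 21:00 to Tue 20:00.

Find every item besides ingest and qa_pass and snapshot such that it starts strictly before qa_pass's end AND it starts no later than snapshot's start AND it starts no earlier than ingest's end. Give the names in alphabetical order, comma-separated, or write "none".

Conditions: its start is strictly before qa_pass's end (X.start < Thu 11:00) AND its start is no later than snapshot's start (X.start <= Tue 19:00) AND its start is no earlier than ingest's end (X.start >= Wed 12:00).
deploy: start Tue 13:00 < Thu 11:00? ✓; start Tue 13:00 <= Tue 19:00? ✓; start Tue 13:00 >= Wed 12:00? ✗ → no.
design_review: start Fri 02:00 < Thu 11:00? ✗; start Fri 02:00 <= Tue 19:00? ✗; start Fri 02:00 >= Wed 12:00? ✓ → no.
load_test: start Mon 21:00 < Thu 11:00? ✓; start Mon 21:00 <= Tue 19:00? ✓; start Mon 21:00 >= Wed 12:00? ✗ → no.
onboarding: start Thu 13:00 < Thu 11:00? ✗; start Thu 13:00 <= Tue 19:00? ✗; start Thu 13:00 >= Wed 12:00? ✓ → no.
rehearsal: start Fri 02:00 < Thu 11:00? ✗; start Fri 02:00 <= Tue 19:00? ✗; start Fri 02:00 >= Wed 12:00? ✓ → no.
sync_call: start Fri 16:00 < Thu 11:00? ✗; start Fri 16:00 <= Tue 19:00? ✗; start Fri 16:00 >= Wed 12:00? ✓ → no.
triage: start Fri 09:00 < Thu 11:00? ✗; start Fri 09:00 <= Tue 19:00? ✗; start Fri 09:00 >= Wed 12:00? ✓ → no.
Result: none.

none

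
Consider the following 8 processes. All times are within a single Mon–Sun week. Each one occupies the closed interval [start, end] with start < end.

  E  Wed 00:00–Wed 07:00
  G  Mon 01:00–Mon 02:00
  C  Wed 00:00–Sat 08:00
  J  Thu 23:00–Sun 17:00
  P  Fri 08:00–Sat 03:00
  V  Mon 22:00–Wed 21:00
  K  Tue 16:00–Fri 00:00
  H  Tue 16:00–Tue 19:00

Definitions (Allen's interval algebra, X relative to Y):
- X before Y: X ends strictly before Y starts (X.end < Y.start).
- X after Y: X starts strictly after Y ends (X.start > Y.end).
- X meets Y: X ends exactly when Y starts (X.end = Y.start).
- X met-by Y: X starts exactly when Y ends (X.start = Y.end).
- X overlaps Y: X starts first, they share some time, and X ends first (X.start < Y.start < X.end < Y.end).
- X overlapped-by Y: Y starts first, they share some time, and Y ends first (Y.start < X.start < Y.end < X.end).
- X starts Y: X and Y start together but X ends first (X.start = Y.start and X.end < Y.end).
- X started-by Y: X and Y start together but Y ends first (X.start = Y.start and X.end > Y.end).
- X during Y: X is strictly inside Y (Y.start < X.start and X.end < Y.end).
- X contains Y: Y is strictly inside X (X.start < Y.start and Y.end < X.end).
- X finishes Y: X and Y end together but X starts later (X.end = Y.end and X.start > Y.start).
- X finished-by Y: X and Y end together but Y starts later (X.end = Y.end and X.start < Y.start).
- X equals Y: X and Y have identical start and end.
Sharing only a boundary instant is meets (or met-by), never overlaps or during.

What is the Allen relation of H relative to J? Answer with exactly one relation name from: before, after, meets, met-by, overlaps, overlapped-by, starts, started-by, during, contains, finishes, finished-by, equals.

H = [Tue 16:00, Tue 19:00]; J = [Thu 23:00, Sun 17:00].
Compare endpoints: H.start < J.start, H.start < J.end, H.end < J.start, H.end < J.end.
That pattern is 'before'.

before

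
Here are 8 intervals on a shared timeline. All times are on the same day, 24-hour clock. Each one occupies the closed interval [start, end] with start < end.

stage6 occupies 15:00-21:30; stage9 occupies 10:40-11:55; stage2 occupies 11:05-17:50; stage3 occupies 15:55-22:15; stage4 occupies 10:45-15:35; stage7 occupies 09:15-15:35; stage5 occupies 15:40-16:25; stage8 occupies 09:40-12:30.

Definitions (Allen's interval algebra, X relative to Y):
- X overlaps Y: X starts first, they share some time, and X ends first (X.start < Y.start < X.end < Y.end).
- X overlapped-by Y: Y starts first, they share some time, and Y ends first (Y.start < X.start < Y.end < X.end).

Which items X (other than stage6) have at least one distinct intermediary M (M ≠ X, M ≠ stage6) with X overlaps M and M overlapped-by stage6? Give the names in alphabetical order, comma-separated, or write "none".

Target stage6 = [15:00, 21:30].
Intermediaries M with M overlapped-by stage6: stage3.
Via stage3 — items with X overlaps stage3: stage2, stage5.
Union: stage2, stage5.

stage2, stage5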